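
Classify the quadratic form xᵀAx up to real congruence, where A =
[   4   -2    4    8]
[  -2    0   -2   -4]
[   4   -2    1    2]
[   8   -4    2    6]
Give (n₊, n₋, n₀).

step 0: pivot 4 → sign +
step 1: pivot -1 → sign −
step 2: pivot -3 → sign −
step 3: pivot 2 → sign +
signature = (2, 2, 0)

Answer: (2, 2, 0)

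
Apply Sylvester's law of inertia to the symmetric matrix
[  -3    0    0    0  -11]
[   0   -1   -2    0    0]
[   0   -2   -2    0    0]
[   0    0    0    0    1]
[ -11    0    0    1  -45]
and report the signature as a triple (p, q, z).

Answer: (2, 3, 0)

Derivation:
step 0: pivot -3 → sign −
step 1: pivot -1 → sign −
step 2: pivot 2 → sign +
step 3: pivot -14/3 → sign −
step 4: pivot 3/14 → sign +
signature = (2, 3, 0)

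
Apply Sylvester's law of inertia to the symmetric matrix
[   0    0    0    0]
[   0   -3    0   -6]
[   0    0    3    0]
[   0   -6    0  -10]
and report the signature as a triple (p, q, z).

step 0: pivot -3 → sign −
step 1: pivot 3 → sign +
step 2: pivot 2 → sign +
step 3: row/col 3 already zero → sign 0
signature = (2, 1, 1)

Answer: (2, 1, 1)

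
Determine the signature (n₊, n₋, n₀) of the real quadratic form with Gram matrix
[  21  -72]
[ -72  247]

Answer: (2, 0, 0)

Derivation:
step 0: pivot 21 → sign +
step 1: pivot 1/7 → sign +
signature = (2, 0, 0)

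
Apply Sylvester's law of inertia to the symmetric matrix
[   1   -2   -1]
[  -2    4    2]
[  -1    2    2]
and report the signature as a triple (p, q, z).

step 0: pivot 1 → sign +
step 1: pivot 1 → sign +
step 2: row/col 2 already zero → sign 0
signature = (2, 0, 1)

Answer: (2, 0, 1)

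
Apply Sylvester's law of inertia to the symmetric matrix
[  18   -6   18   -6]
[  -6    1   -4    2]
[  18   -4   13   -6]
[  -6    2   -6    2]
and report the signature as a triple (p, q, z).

step 0: pivot 18 → sign +
step 1: pivot -1 → sign −
step 2: pivot -1 → sign −
step 3: row/col 3 already zero → sign 0
signature = (1, 2, 1)

Answer: (1, 2, 1)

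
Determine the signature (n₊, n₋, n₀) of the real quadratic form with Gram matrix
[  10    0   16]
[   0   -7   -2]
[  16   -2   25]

step 0: pivot 10 → sign +
step 1: pivot -7 → sign −
step 2: pivot -1/35 → sign −
signature = (1, 2, 0)

Answer: (1, 2, 0)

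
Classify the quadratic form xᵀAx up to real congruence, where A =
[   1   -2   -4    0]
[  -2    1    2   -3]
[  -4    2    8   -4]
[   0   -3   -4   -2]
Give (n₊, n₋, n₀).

Answer: (2, 1, 1)

Derivation:
step 0: pivot 1 → sign +
step 1: pivot -3 → sign −
step 2: pivot 4 → sign +
step 3: row/col 3 already zero → sign 0
signature = (2, 1, 1)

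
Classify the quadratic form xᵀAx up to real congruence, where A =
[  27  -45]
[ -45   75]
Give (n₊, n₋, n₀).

Answer: (1, 0, 1)

Derivation:
step 0: pivot 27 → sign +
step 1: row/col 1 already zero → sign 0
signature = (1, 0, 1)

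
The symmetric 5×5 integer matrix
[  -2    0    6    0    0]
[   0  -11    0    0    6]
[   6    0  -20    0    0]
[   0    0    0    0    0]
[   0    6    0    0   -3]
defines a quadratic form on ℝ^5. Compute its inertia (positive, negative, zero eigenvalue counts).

Answer: (1, 3, 1)

Derivation:
step 0: pivot -2 → sign −
step 1: pivot -11 → sign −
step 2: pivot -2 → sign −
step 3: pivot 3/11 → sign +
step 4: row/col 4 already zero → sign 0
signature = (1, 3, 1)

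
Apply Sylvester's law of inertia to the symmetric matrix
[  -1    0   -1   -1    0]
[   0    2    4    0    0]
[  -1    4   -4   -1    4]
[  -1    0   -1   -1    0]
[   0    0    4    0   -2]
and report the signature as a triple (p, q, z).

Answer: (1, 3, 1)

Derivation:
step 0: pivot -1 → sign −
step 1: pivot 2 → sign +
step 2: pivot -11 → sign −
step 3: pivot -6/11 → sign −
step 4: row/col 4 already zero → sign 0
signature = (1, 3, 1)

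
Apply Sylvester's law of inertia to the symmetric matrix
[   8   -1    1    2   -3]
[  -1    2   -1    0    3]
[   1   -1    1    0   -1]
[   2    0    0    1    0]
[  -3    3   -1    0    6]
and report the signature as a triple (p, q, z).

Answer: (4, 1, 0)

Derivation:
step 0: pivot 8 → sign +
step 1: pivot 15/8 → sign +
step 2: pivot 7/15 → sign +
step 3: pivot 3/7 → sign +
step 4: pivot -1/3 → sign −
signature = (4, 1, 0)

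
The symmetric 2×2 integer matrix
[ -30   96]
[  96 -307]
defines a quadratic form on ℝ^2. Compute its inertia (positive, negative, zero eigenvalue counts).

step 0: pivot -30 → sign −
step 1: pivot 1/5 → sign +
signature = (1, 1, 0)

Answer: (1, 1, 0)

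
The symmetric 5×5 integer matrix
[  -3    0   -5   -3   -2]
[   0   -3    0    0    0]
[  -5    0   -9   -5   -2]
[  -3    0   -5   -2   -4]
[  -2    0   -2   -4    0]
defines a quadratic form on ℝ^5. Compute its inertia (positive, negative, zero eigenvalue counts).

Answer: (1, 3, 1)

Derivation:
step 0: pivot -3 → sign −
step 1: pivot -3 → sign −
step 2: pivot -2/3 → sign −
step 3: pivot 1 → sign +
step 4: row/col 4 already zero → sign 0
signature = (1, 3, 1)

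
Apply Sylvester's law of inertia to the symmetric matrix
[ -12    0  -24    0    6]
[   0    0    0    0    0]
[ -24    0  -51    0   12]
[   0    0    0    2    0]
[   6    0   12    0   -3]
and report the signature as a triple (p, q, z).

Answer: (1, 2, 2)

Derivation:
step 0: pivot -12 → sign −
step 1: pivot -3 → sign −
step 2: pivot 2 → sign +
step 3: row/col 3 already zero → sign 0
step 4: row/col 4 already zero → sign 0
signature = (1, 2, 2)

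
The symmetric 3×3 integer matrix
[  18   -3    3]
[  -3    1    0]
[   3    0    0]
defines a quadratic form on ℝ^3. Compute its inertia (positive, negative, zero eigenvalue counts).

step 0: pivot 18 → sign +
step 1: pivot 1/2 → sign +
step 2: pivot -1 → sign −
signature = (2, 1, 0)

Answer: (2, 1, 0)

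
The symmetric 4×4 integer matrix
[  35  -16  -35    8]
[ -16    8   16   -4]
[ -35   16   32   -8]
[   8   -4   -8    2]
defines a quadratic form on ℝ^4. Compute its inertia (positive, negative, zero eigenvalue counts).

Answer: (2, 1, 1)

Derivation:
step 0: pivot 35 → sign +
step 1: pivot 24/35 → sign +
step 2: pivot -3 → sign −
step 3: row/col 3 already zero → sign 0
signature = (2, 1, 1)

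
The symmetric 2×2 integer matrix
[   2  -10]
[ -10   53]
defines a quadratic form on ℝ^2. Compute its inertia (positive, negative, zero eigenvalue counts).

Answer: (2, 0, 0)

Derivation:
step 0: pivot 2 → sign +
step 1: pivot 3 → sign +
signature = (2, 0, 0)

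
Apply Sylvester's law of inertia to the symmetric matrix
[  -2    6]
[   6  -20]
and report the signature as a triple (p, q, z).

Answer: (0, 2, 0)

Derivation:
step 0: pivot -2 → sign −
step 1: pivot -2 → sign −
signature = (0, 2, 0)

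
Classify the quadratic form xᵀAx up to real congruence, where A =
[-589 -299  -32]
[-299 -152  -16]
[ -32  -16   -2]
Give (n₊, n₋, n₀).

step 0: pivot -589 → sign −
step 1: pivot -127/589 → sign −
step 2: pivot 2/127 → sign +
signature = (1, 2, 0)

Answer: (1, 2, 0)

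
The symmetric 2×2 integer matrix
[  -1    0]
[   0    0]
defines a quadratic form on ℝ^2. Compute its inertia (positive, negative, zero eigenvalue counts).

step 0: pivot -1 → sign −
step 1: row/col 1 already zero → sign 0
signature = (0, 1, 1)

Answer: (0, 1, 1)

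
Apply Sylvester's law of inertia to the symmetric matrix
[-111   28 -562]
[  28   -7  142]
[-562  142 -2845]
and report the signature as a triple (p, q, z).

Answer: (1, 2, 0)

Derivation:
step 0: pivot -111 → sign −
step 1: pivot 7/111 → sign +
step 2: pivot -3/7 → sign −
signature = (1, 2, 0)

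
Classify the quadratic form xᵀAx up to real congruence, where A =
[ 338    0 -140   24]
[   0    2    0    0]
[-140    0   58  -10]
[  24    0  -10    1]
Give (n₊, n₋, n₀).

step 0: pivot 338 → sign +
step 1: pivot 2 → sign +
step 2: pivot 2/169 → sign +
step 3: pivot -1 → sign −
signature = (3, 1, 0)

Answer: (3, 1, 0)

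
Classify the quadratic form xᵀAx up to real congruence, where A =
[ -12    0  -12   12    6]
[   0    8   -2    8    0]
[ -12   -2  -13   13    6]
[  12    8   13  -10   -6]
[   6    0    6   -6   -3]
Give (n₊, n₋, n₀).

Answer: (1, 2, 2)

Derivation:
step 0: pivot -12 → sign −
step 1: pivot 8 → sign +
step 2: pivot -3/2 → sign −
step 3: row/col 3 already zero → sign 0
step 4: row/col 4 already zero → sign 0
signature = (1, 2, 2)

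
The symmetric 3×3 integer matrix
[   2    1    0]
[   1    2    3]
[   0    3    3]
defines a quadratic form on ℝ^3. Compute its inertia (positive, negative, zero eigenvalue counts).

step 0: pivot 2 → sign +
step 1: pivot 3/2 → sign +
step 2: pivot -3 → sign −
signature = (2, 1, 0)

Answer: (2, 1, 0)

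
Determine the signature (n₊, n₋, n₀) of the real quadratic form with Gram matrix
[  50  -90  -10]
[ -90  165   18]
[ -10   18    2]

Answer: (2, 0, 1)

Derivation:
step 0: pivot 50 → sign +
step 1: pivot 3 → sign +
step 2: row/col 2 already zero → sign 0
signature = (2, 0, 1)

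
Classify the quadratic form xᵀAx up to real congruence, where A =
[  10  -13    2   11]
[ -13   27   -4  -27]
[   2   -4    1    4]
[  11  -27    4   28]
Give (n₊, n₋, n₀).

step 0: pivot 10 → sign +
step 1: pivot 101/10 → sign +
step 2: pivot 41/101 → sign +
step 3: pivot -3/41 → sign −
signature = (3, 1, 0)

Answer: (3, 1, 0)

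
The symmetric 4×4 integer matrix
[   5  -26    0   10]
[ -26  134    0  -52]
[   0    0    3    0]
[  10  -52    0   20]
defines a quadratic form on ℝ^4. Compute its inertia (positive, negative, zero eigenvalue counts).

Answer: (2, 1, 1)

Derivation:
step 0: pivot 5 → sign +
step 1: pivot -6/5 → sign −
step 2: pivot 3 → sign +
step 3: row/col 3 already zero → sign 0
signature = (2, 1, 1)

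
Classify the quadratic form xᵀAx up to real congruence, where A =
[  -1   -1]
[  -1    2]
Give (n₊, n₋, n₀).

step 0: pivot -1 → sign −
step 1: pivot 3 → sign +
signature = (1, 1, 0)

Answer: (1, 1, 0)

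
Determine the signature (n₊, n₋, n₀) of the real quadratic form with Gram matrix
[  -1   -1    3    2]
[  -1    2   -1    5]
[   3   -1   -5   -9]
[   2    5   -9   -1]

step 0: pivot -1 → sign −
step 1: pivot 3 → sign +
step 2: pivot -4/3 → sign −
step 3: pivot 3/4 → sign +
signature = (2, 2, 0)

Answer: (2, 2, 0)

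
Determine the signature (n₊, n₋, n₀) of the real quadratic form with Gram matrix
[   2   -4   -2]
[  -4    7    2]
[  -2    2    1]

step 0: pivot 2 → sign +
step 1: pivot -1 → sign −
step 2: pivot 3 → sign +
signature = (2, 1, 0)

Answer: (2, 1, 0)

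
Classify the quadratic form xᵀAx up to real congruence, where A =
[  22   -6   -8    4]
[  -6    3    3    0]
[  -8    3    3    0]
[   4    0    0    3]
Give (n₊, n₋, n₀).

step 0: pivot 22 → sign +
step 1: pivot 15/11 → sign +
step 2: pivot -2/5 → sign −
step 3: pivot 3 → sign +
signature = (3, 1, 0)

Answer: (3, 1, 0)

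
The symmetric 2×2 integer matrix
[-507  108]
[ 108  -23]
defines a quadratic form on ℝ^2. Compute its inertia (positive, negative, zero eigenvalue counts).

step 0: pivot -507 → sign −
step 1: pivot 1/169 → sign +
signature = (1, 1, 0)

Answer: (1, 1, 0)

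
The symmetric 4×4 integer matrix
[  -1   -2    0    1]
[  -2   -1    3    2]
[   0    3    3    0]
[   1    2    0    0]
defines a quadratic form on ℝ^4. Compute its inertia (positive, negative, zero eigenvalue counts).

step 0: pivot -1 → sign −
step 1: pivot 3 → sign +
step 2: pivot 1 → sign +
step 3: row/col 3 already zero → sign 0
signature = (2, 1, 1)

Answer: (2, 1, 1)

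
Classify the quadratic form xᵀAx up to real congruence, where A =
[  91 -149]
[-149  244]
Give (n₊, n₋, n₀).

step 0: pivot 91 → sign +
step 1: pivot 3/91 → sign +
signature = (2, 0, 0)

Answer: (2, 0, 0)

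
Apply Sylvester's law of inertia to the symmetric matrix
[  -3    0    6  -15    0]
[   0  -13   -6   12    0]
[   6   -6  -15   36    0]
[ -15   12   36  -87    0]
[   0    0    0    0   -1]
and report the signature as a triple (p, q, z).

step 0: pivot -3 → sign −
step 1: pivot -13 → sign −
step 2: pivot -3/13 → sign −
step 3: pivot -1 → sign −
step 4: row/col 4 already zero → sign 0
signature = (0, 4, 1)

Answer: (0, 4, 1)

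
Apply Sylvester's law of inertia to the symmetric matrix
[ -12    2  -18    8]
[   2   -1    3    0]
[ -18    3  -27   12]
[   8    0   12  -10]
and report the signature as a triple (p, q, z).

Answer: (0, 3, 1)

Derivation:
step 0: pivot -12 → sign −
step 1: pivot -2/3 → sign −
step 2: pivot -2 → sign −
step 3: row/col 3 already zero → sign 0
signature = (0, 3, 1)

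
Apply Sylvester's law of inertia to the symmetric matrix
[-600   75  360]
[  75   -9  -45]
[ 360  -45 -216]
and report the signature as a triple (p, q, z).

Answer: (1, 1, 1)

Derivation:
step 0: pivot -600 → sign −
step 1: pivot 3/8 → sign +
step 2: row/col 2 already zero → sign 0
signature = (1, 1, 1)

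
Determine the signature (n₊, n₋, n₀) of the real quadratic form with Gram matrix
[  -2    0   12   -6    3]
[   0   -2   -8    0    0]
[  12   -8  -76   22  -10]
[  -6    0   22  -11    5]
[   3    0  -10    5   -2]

Answer: (2, 2, 1)

Derivation:
step 0: pivot -2 → sign −
step 1: pivot -2 → sign −
step 2: pivot 28 → sign +
step 3: pivot 3/14 → sign +
step 4: row/col 4 already zero → sign 0
signature = (2, 2, 1)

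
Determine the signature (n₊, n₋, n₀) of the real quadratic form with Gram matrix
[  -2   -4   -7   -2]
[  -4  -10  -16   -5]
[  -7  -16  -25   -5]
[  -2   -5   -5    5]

Answer: (2, 2, 0)

Derivation:
step 0: pivot -2 → sign −
step 1: pivot -2 → sign −
step 2: pivot 3/2 → sign +
step 3: pivot 3/2 → sign +
signature = (2, 2, 0)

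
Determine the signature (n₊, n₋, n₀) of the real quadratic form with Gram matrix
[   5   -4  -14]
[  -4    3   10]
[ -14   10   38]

Answer: (2, 1, 0)

Derivation:
step 0: pivot 5 → sign +
step 1: pivot -1/5 → sign −
step 2: pivot 6 → sign +
signature = (2, 1, 0)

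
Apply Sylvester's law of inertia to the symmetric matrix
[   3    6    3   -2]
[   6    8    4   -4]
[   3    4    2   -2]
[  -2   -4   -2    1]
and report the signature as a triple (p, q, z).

step 0: pivot 3 → sign +
step 1: pivot -4 → sign −
step 2: pivot -1/3 → sign −
step 3: row/col 3 already zero → sign 0
signature = (1, 2, 1)

Answer: (1, 2, 1)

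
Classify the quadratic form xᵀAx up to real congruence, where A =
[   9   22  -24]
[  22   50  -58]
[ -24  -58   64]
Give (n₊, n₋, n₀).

step 0: pivot 9 → sign +
step 1: pivot -34/9 → sign −
step 2: pivot 2/17 → sign +
signature = (2, 1, 0)

Answer: (2, 1, 0)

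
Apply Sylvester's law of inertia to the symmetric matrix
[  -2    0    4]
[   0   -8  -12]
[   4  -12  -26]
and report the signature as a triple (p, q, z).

step 0: pivot -2 → sign −
step 1: pivot -8 → sign −
step 2: row/col 2 already zero → sign 0
signature = (0, 2, 1)

Answer: (0, 2, 1)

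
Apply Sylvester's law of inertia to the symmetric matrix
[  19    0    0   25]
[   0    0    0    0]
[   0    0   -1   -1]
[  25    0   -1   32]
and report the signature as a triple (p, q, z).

Answer: (2, 1, 1)

Derivation:
step 0: pivot 19 → sign +
step 1: pivot -1 → sign −
step 2: pivot 2/19 → sign +
step 3: row/col 3 already zero → sign 0
signature = (2, 1, 1)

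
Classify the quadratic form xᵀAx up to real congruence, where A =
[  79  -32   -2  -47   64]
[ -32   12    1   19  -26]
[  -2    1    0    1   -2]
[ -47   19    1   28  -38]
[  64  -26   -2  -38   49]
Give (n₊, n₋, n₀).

step 0: pivot 79 → sign +
step 1: pivot -76/79 → sign −
step 2: pivot -1/76 → sign −
step 3: pivot 3 → sign +
step 4: pivot -3 → sign −
signature = (2, 3, 0)

Answer: (2, 3, 0)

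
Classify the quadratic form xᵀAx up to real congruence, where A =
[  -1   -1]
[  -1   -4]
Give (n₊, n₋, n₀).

Answer: (0, 2, 0)

Derivation:
step 0: pivot -1 → sign −
step 1: pivot -3 → sign −
signature = (0, 2, 0)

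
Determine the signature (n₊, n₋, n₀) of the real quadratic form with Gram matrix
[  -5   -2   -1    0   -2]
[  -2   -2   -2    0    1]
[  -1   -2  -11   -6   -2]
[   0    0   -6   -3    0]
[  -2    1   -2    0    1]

step 0: pivot -5 → sign −
step 1: pivot -6/5 → sign −
step 2: pivot -26/3 → sign −
step 3: pivot 15/13 → sign +
step 4: pivot -3/10 → sign −
signature = (1, 4, 0)

Answer: (1, 4, 0)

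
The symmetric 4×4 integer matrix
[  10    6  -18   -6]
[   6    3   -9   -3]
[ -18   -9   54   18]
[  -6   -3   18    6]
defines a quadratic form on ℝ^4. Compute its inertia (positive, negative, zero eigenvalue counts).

step 0: pivot 10 → sign +
step 1: pivot -3/5 → sign −
step 2: pivot 27 → sign +
step 3: row/col 3 already zero → sign 0
signature = (2, 1, 1)

Answer: (2, 1, 1)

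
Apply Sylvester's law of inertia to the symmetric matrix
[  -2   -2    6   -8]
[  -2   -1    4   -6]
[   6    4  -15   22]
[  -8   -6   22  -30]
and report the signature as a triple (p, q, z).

Answer: (2, 2, 0)

Derivation:
step 0: pivot -2 → sign −
step 1: pivot 1 → sign +
step 2: pivot -1 → sign −
step 3: pivot 2 → sign +
signature = (2, 2, 0)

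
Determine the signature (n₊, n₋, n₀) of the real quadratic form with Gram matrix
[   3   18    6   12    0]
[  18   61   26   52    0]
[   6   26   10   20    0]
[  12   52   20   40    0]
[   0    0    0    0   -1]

step 0: pivot 3 → sign +
step 1: pivot -47 → sign −
step 2: pivot 6/47 → sign +
step 3: pivot -1 → sign −
step 4: row/col 4 already zero → sign 0
signature = (2, 2, 1)

Answer: (2, 2, 1)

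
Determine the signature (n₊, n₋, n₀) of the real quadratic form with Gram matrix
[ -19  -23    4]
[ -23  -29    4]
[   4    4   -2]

step 0: pivot -19 → sign −
step 1: pivot -22/19 → sign −
step 2: pivot -6/11 → sign −
signature = (0, 3, 0)

Answer: (0, 3, 0)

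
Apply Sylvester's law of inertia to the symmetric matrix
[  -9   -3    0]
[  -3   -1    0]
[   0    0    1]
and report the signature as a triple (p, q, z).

Answer: (1, 1, 1)

Derivation:
step 0: pivot -9 → sign −
step 1: pivot 1 → sign +
step 2: row/col 2 already zero → sign 0
signature = (1, 1, 1)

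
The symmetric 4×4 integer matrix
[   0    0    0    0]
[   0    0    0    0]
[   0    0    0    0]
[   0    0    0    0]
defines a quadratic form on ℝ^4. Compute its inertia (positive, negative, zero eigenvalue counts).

step 0: row/col 0 already zero → sign 0
step 1: row/col 1 already zero → sign 0
step 2: row/col 2 already zero → sign 0
step 3: row/col 3 already zero → sign 0
signature = (0, 0, 4)

Answer: (0, 0, 4)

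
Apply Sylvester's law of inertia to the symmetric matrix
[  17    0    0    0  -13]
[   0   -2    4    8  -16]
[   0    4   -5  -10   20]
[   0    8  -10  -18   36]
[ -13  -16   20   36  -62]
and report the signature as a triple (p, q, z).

Answer: (4, 1, 0)

Derivation:
step 0: pivot 17 → sign +
step 1: pivot -2 → sign −
step 2: pivot 3 → sign +
step 3: pivot 2 → sign +
step 4: pivot 1/17 → sign +
signature = (4, 1, 0)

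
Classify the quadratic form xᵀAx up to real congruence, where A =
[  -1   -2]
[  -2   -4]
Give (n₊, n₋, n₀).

step 0: pivot -1 → sign −
step 1: row/col 1 already zero → sign 0
signature = (0, 1, 1)

Answer: (0, 1, 1)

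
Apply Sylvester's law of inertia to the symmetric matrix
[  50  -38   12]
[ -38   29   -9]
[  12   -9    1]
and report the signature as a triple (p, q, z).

Answer: (2, 1, 0)

Derivation:
step 0: pivot 50 → sign +
step 1: pivot 3/25 → sign +
step 2: pivot -2 → sign −
signature = (2, 1, 0)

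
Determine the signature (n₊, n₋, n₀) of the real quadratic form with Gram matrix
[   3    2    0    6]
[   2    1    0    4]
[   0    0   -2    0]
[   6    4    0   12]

step 0: pivot 3 → sign +
step 1: pivot -1/3 → sign −
step 2: pivot -2 → sign −
step 3: row/col 3 already zero → sign 0
signature = (1, 2, 1)

Answer: (1, 2, 1)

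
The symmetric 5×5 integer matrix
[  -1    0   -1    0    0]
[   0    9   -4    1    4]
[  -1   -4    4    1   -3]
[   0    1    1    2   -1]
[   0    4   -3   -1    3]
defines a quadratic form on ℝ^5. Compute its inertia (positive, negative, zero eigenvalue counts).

Answer: (4, 1, 0)

Derivation:
step 0: pivot -1 → sign −
step 1: pivot 9 → sign +
step 2: pivot 29/9 → sign +
step 3: pivot 36/29 → sign +
step 4: pivot 1/9 → sign +
signature = (4, 1, 0)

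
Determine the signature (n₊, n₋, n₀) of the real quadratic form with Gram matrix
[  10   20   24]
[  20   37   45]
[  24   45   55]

step 0: pivot 10 → sign +
step 1: pivot -3 → sign −
step 2: pivot 2/5 → sign +
signature = (2, 1, 0)

Answer: (2, 1, 0)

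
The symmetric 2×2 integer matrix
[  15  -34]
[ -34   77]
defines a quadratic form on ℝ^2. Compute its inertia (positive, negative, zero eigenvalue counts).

step 0: pivot 15 → sign +
step 1: pivot -1/15 → sign −
signature = (1, 1, 0)

Answer: (1, 1, 0)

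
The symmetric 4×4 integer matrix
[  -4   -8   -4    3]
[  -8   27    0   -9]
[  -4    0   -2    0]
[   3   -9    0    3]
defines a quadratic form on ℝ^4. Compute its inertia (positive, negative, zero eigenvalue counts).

Answer: (2, 2, 0)

Derivation:
step 0: pivot -4 → sign −
step 1: pivot 43 → sign +
step 2: pivot 22/43 → sign +
step 3: pivot -3/44 → sign −
signature = (2, 2, 0)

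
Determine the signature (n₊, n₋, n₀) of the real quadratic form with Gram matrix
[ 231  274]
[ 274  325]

step 0: pivot 231 → sign +
step 1: pivot -1/231 → sign −
signature = (1, 1, 0)

Answer: (1, 1, 0)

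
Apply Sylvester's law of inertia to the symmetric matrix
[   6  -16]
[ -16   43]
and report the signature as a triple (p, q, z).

Answer: (2, 0, 0)

Derivation:
step 0: pivot 6 → sign +
step 1: pivot 1/3 → sign +
signature = (2, 0, 0)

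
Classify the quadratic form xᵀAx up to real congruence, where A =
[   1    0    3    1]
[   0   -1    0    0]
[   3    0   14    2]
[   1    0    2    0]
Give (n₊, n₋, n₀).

Answer: (2, 2, 0)

Derivation:
step 0: pivot 1 → sign +
step 1: pivot -1 → sign −
step 2: pivot 5 → sign +
step 3: pivot -6/5 → sign −
signature = (2, 2, 0)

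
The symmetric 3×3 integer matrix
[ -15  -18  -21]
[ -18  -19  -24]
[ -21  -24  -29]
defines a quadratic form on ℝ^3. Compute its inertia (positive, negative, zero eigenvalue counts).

Answer: (1, 2, 0)

Derivation:
step 0: pivot -15 → sign −
step 1: pivot 13/5 → sign +
step 2: pivot -2/13 → sign −
signature = (1, 2, 0)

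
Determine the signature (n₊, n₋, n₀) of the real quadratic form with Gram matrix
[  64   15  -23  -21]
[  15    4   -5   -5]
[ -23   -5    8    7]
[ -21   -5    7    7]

Answer: (3, 1, 0)

Derivation:
step 0: pivot 64 → sign +
step 1: pivot 31/64 → sign +
step 2: pivot -18/31 → sign −
step 3: pivot 1/2 → sign +
signature = (3, 1, 0)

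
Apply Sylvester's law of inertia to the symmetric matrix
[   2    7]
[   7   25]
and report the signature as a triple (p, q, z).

Answer: (2, 0, 0)

Derivation:
step 0: pivot 2 → sign +
step 1: pivot 1/2 → sign +
signature = (2, 0, 0)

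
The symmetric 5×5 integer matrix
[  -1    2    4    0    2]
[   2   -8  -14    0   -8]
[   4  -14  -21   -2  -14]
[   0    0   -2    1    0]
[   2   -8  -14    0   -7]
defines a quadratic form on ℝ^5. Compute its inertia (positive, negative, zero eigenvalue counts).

step 0: pivot -1 → sign −
step 1: pivot -4 → sign −
step 2: pivot 4 → sign +
step 3: pivot 1 → sign +
step 4: row/col 4 already zero → sign 0
signature = (2, 2, 1)

Answer: (2, 2, 1)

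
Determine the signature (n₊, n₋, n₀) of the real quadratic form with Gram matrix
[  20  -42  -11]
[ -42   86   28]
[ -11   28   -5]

Answer: (1, 2, 0)

Derivation:
step 0: pivot 20 → sign +
step 1: pivot -11/5 → sign −
step 2: pivot -3/22 → sign −
signature = (1, 2, 0)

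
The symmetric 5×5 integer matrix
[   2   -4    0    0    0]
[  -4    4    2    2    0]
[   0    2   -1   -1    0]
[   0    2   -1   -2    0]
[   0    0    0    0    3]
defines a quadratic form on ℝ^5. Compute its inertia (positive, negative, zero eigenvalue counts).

step 0: pivot 2 → sign +
step 1: pivot -4 → sign −
step 2: pivot -1 → sign −
step 3: pivot 3 → sign +
step 4: row/col 4 already zero → sign 0
signature = (2, 2, 1)

Answer: (2, 2, 1)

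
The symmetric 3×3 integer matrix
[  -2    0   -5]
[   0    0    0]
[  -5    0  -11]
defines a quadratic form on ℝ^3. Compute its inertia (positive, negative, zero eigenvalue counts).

step 0: pivot -2 → sign −
step 1: pivot 3/2 → sign +
step 2: row/col 2 already zero → sign 0
signature = (1, 1, 1)

Answer: (1, 1, 1)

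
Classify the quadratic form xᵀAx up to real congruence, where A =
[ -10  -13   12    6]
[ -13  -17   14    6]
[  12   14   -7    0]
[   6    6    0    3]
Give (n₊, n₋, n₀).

Answer: (1, 3, 0)

Derivation:
step 0: pivot -10 → sign −
step 1: pivot -1/10 → sign −
step 2: pivot 33 → sign +
step 3: pivot -3/11 → sign −
signature = (1, 3, 0)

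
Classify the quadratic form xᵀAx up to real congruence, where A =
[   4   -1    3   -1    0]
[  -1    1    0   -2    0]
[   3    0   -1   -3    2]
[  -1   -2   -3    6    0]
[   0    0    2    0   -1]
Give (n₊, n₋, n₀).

Answer: (2, 2, 1)

Derivation:
step 0: pivot 4 → sign +
step 1: pivot 3/4 → sign +
step 2: pivot -4 → sign −
step 3: pivot -1 → sign −
step 4: row/col 4 already zero → sign 0
signature = (2, 2, 1)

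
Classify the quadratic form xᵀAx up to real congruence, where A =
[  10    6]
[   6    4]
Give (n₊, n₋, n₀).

step 0: pivot 10 → sign +
step 1: pivot 2/5 → sign +
signature = (2, 0, 0)

Answer: (2, 0, 0)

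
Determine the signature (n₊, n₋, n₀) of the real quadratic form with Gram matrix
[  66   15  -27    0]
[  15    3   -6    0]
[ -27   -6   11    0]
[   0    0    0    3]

Answer: (2, 1, 1)

Derivation:
step 0: pivot 66 → sign +
step 1: pivot -9/22 → sign −
step 2: pivot 3 → sign +
step 3: row/col 3 already zero → sign 0
signature = (2, 1, 1)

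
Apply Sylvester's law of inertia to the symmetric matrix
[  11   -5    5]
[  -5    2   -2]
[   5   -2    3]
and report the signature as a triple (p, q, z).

Answer: (2, 1, 0)

Derivation:
step 0: pivot 11 → sign +
step 1: pivot -3/11 → sign −
step 2: pivot 1 → sign +
signature = (2, 1, 0)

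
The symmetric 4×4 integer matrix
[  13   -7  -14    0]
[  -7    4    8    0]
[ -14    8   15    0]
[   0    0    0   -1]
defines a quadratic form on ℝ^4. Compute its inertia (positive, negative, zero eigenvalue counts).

step 0: pivot 13 → sign +
step 1: pivot 3/13 → sign +
step 2: pivot -1 → sign −
step 3: pivot -1 → sign −
signature = (2, 2, 0)

Answer: (2, 2, 0)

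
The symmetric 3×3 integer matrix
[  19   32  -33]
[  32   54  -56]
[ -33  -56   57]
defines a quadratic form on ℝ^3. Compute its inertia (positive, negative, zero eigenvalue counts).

step 0: pivot 19 → sign +
step 1: pivot 2/19 → sign +
step 2: pivot -2 → sign −
signature = (2, 1, 0)

Answer: (2, 1, 0)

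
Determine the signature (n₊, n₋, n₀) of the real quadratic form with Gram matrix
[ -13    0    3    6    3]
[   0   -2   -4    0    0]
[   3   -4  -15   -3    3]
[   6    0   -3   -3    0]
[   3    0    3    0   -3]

Answer: (1, 4, 0)

Derivation:
step 0: pivot -13 → sign −
step 1: pivot -2 → sign −
step 2: pivot -82/13 → sign −
step 3: pivot 15/82 → sign +
step 4: pivot -6/5 → sign −
signature = (1, 4, 0)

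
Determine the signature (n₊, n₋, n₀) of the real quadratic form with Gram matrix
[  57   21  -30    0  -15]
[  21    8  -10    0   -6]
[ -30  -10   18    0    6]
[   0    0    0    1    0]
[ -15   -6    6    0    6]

step 0: pivot 57 → sign +
step 1: pivot 5/19 → sign +
step 2: pivot -2 → sign −
step 3: pivot 1 → sign +
step 4: pivot 6/5 → sign +
signature = (4, 1, 0)

Answer: (4, 1, 0)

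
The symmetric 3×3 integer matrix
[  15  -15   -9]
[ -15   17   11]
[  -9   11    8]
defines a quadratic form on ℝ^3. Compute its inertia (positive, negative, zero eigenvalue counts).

step 0: pivot 15 → sign +
step 1: pivot 2 → sign +
step 2: pivot 3/5 → sign +
signature = (3, 0, 0)

Answer: (3, 0, 0)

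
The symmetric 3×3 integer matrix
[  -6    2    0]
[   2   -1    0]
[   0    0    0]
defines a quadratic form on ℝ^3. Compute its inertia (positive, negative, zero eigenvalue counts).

Answer: (0, 2, 1)

Derivation:
step 0: pivot -6 → sign −
step 1: pivot -1/3 → sign −
step 2: row/col 2 already zero → sign 0
signature = (0, 2, 1)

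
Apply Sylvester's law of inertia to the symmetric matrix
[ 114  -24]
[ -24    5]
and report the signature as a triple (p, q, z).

Answer: (1, 1, 0)

Derivation:
step 0: pivot 114 → sign +
step 1: pivot -1/19 → sign −
signature = (1, 1, 0)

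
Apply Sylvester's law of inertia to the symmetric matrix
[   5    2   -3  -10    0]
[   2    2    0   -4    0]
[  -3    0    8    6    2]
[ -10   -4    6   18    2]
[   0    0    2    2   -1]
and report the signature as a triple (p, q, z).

step 0: pivot 5 → sign +
step 1: pivot 6/5 → sign +
step 2: pivot 5 → sign +
step 3: pivot -2 → sign −
step 4: pivot 1/5 → sign +
signature = (4, 1, 0)

Answer: (4, 1, 0)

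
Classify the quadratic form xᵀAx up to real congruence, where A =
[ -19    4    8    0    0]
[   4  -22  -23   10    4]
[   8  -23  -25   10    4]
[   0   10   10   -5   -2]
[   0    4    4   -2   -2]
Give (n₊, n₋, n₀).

Answer: (0, 5, 0)

Derivation:
step 0: pivot -19 → sign −
step 1: pivot -402/19 → sign −
step 2: pivot -21/134 → sign −
step 3: pivot -5/21 → sign −
step 4: pivot -6/5 → sign −
signature = (0, 5, 0)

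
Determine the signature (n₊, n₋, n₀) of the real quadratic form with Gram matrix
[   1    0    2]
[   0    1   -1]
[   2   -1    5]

Answer: (2, 0, 1)

Derivation:
step 0: pivot 1 → sign +
step 1: pivot 1 → sign +
step 2: row/col 2 already zero → sign 0
signature = (2, 0, 1)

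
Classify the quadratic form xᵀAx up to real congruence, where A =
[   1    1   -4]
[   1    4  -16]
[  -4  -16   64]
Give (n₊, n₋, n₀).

Answer: (2, 0, 1)

Derivation:
step 0: pivot 1 → sign +
step 1: pivot 3 → sign +
step 2: row/col 2 already zero → sign 0
signature = (2, 0, 1)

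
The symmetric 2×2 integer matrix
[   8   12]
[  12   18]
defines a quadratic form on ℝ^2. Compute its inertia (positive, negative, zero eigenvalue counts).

step 0: pivot 8 → sign +
step 1: row/col 1 already zero → sign 0
signature = (1, 0, 1)

Answer: (1, 0, 1)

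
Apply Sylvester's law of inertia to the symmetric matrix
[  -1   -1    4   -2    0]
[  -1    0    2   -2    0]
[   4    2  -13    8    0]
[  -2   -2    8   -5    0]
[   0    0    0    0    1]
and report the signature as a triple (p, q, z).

Answer: (2, 3, 0)

Derivation:
step 0: pivot -1 → sign −
step 1: pivot 1 → sign +
step 2: pivot -1 → sign −
step 3: pivot -1 → sign −
step 4: pivot 1 → sign +
signature = (2, 3, 0)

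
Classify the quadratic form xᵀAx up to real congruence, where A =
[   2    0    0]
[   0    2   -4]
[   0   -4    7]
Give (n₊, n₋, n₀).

Answer: (2, 1, 0)

Derivation:
step 0: pivot 2 → sign +
step 1: pivot 2 → sign +
step 2: pivot -1 → sign −
signature = (2, 1, 0)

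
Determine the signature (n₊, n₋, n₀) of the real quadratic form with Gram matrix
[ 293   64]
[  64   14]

Answer: (2, 0, 0)

Derivation:
step 0: pivot 293 → sign +
step 1: pivot 6/293 → sign +
signature = (2, 0, 0)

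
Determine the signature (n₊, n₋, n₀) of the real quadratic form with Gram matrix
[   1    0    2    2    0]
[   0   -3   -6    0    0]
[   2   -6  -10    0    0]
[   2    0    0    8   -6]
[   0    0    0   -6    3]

step 0: pivot 1 → sign +
step 1: pivot -3 → sign −
step 2: pivot -2 → sign −
step 3: pivot 12 → sign +
step 4: row/col 4 already zero → sign 0
signature = (2, 2, 1)

Answer: (2, 2, 1)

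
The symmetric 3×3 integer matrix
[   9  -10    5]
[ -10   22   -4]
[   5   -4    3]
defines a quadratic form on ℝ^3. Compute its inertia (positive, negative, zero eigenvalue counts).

Answer: (2, 0, 1)

Derivation:
step 0: pivot 9 → sign +
step 1: pivot 98/9 → sign +
step 2: row/col 2 already zero → sign 0
signature = (2, 0, 1)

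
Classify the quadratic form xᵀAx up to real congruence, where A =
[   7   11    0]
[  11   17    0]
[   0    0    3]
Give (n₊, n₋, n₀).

Answer: (2, 1, 0)

Derivation:
step 0: pivot 7 → sign +
step 1: pivot -2/7 → sign −
step 2: pivot 3 → sign +
signature = (2, 1, 0)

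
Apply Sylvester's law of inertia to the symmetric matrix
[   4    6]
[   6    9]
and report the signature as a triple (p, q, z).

step 0: pivot 4 → sign +
step 1: row/col 1 already zero → sign 0
signature = (1, 0, 1)

Answer: (1, 0, 1)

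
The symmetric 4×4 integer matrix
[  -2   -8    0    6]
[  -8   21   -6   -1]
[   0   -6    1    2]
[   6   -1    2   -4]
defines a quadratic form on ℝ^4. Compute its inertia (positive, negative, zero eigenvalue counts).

Answer: (3, 1, 0)

Derivation:
step 0: pivot -2 → sign −
step 1: pivot 53 → sign +
step 2: pivot 17/53 → sign +
step 3: pivot 1/17 → sign +
signature = (3, 1, 0)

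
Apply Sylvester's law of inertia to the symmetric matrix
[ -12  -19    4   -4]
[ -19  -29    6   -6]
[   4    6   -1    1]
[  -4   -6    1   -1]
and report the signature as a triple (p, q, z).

step 0: pivot -12 → sign −
step 1: pivot 13/12 → sign +
step 2: pivot 3/13 → sign +
step 3: row/col 3 already zero → sign 0
signature = (2, 1, 1)

Answer: (2, 1, 1)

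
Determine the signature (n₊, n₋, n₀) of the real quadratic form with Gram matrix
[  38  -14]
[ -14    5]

Answer: (1, 1, 0)

Derivation:
step 0: pivot 38 → sign +
step 1: pivot -3/19 → sign −
signature = (1, 1, 0)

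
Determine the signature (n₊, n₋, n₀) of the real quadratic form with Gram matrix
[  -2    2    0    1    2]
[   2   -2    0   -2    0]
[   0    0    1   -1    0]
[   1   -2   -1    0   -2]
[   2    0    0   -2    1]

step 0: pivot -2 → sign −
step 1: pivot 1 → sign +
step 2: pivot -1/2 → sign −
step 3: pivot 2 → sign +
step 4: pivot -3 → sign −
signature = (2, 3, 0)

Answer: (2, 3, 0)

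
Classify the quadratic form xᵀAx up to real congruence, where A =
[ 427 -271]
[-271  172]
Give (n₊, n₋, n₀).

step 0: pivot 427 → sign +
step 1: pivot 3/427 → sign +
signature = (2, 0, 0)

Answer: (2, 0, 0)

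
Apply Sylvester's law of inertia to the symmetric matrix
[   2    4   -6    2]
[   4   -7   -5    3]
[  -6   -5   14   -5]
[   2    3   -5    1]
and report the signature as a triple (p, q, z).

Answer: (1, 3, 0)

Derivation:
step 0: pivot 2 → sign +
step 1: pivot -15 → sign −
step 2: pivot -11/15 → sign −
step 3: pivot -6/11 → sign −
signature = (1, 3, 0)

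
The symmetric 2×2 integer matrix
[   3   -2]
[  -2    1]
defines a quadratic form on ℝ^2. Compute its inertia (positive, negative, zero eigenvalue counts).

Answer: (1, 1, 0)

Derivation:
step 0: pivot 3 → sign +
step 1: pivot -1/3 → sign −
signature = (1, 1, 0)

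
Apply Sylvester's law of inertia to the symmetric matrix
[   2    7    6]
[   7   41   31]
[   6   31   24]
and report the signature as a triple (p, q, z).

step 0: pivot 2 → sign +
step 1: pivot 33/2 → sign +
step 2: pivot -2/33 → sign −
signature = (2, 1, 0)

Answer: (2, 1, 0)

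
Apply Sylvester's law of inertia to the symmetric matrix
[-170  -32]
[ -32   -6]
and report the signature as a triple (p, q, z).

Answer: (1, 1, 0)

Derivation:
step 0: pivot -170 → sign −
step 1: pivot 2/85 → sign +
signature = (1, 1, 0)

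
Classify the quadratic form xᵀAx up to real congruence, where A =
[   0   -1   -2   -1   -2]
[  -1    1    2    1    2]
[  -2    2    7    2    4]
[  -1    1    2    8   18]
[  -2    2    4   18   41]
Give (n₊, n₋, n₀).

step 0: pivot 1 → sign +
step 1: pivot -1 → sign −
step 2: pivot 3 → sign +
step 3: pivot 7 → sign +
step 4: pivot 3/7 → sign +
signature = (4, 1, 0)

Answer: (4, 1, 0)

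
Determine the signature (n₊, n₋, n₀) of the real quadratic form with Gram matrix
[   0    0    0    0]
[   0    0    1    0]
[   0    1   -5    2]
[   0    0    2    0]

Answer: (1, 1, 2)

Derivation:
step 0: pivot -5 → sign −
step 1: pivot 1/5 → sign +
step 2: row/col 2 already zero → sign 0
step 3: row/col 3 already zero → sign 0
signature = (1, 1, 2)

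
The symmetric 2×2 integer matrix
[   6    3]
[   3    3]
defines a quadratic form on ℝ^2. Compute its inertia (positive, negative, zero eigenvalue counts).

step 0: pivot 6 → sign +
step 1: pivot 3/2 → sign +
signature = (2, 0, 0)

Answer: (2, 0, 0)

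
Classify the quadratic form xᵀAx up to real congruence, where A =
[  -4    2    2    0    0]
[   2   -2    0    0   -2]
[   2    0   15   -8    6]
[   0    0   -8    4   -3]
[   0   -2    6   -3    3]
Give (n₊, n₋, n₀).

step 0: pivot -4 → sign −
step 1: pivot -1 → sign −
step 2: pivot 17 → sign +
step 3: pivot 4/17 → sign +
step 4: pivot 3/4 → sign +
signature = (3, 2, 0)

Answer: (3, 2, 0)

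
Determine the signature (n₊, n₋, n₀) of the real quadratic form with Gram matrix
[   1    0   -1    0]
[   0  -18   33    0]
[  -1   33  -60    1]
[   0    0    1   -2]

Answer: (1, 2, 1)

Derivation:
step 0: pivot 1 → sign +
step 1: pivot -18 → sign −
step 2: pivot -1/2 → sign −
step 3: row/col 3 already zero → sign 0
signature = (1, 2, 1)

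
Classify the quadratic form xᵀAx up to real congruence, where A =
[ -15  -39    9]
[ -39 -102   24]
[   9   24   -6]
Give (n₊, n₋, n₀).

Answer: (0, 2, 1)

Derivation:
step 0: pivot -15 → sign −
step 1: pivot -3/5 → sign −
step 2: row/col 2 already zero → sign 0
signature = (0, 2, 1)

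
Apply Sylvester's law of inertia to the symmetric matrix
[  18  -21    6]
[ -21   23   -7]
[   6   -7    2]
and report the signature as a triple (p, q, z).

step 0: pivot 18 → sign +
step 1: pivot -3/2 → sign −
step 2: row/col 2 already zero → sign 0
signature = (1, 1, 1)

Answer: (1, 1, 1)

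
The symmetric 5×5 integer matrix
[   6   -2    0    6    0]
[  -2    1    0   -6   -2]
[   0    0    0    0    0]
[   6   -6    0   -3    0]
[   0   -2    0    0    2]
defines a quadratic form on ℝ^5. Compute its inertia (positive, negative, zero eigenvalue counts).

step 0: pivot 6 → sign +
step 1: pivot 1/3 → sign +
step 2: pivot -57 → sign −
step 3: pivot 2/19 → sign +
step 4: row/col 4 already zero → sign 0
signature = (3, 1, 1)

Answer: (3, 1, 1)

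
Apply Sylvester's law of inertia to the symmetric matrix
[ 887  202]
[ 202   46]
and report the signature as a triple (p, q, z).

Answer: (1, 1, 0)

Derivation:
step 0: pivot 887 → sign +
step 1: pivot -2/887 → sign −
signature = (1, 1, 0)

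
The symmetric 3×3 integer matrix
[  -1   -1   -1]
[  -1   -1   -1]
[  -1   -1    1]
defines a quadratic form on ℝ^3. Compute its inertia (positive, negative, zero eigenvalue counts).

Answer: (1, 1, 1)

Derivation:
step 0: pivot -1 → sign −
step 1: pivot 2 → sign +
step 2: row/col 2 already zero → sign 0
signature = (1, 1, 1)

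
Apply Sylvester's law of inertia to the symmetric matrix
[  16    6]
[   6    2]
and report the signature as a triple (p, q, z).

Answer: (1, 1, 0)

Derivation:
step 0: pivot 16 → sign +
step 1: pivot -1/4 → sign −
signature = (1, 1, 0)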